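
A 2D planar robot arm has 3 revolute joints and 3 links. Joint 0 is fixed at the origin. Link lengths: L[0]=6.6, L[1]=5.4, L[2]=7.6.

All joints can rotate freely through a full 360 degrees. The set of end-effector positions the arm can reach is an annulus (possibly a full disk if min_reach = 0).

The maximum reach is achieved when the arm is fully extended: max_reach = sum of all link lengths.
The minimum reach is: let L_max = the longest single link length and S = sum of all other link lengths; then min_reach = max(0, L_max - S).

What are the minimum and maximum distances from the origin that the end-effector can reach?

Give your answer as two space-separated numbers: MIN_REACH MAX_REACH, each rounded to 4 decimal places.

Link lengths: [6.6, 5.4, 7.6]
max_reach = 6.6 + 5.4 + 7.6 = 19.6
L_max = max([6.6, 5.4, 7.6]) = 7.6
S (sum of others) = 19.6 - 7.6 = 12
min_reach = max(0, 7.6 - 12) = max(0, -4.4) = 0

Answer: 0.0000 19.6000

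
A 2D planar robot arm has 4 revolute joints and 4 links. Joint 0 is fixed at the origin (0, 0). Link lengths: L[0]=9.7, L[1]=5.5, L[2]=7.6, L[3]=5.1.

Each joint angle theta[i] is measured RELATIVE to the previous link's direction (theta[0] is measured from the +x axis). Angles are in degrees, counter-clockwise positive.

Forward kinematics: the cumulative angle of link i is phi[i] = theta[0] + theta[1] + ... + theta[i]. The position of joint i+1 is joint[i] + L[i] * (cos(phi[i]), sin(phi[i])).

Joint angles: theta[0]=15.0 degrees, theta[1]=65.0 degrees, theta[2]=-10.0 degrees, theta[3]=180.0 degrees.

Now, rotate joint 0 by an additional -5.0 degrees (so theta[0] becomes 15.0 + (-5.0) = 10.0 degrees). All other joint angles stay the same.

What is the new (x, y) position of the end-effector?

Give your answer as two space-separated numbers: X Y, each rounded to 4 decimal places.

joint[0] = (0.0000, 0.0000)  (base)
link 0: phi[0] = 10 = 10 deg
  cos(10 deg) = 0.9848, sin(10 deg) = 0.1736
  joint[1] = (0.0000, 0.0000) + 9.7 * (0.9848, 0.1736) = (0.0000 + 9.5526, 0.0000 + 1.6844) = (9.5526, 1.6844)
link 1: phi[1] = 10 + 65 = 75 deg
  cos(75 deg) = 0.2588, sin(75 deg) = 0.9659
  joint[2] = (9.5526, 1.6844) + 5.5 * (0.2588, 0.9659) = (9.5526 + 1.4235, 1.6844 + 5.3126) = (10.9761, 6.9970)
link 2: phi[2] = 10 + 65 + -10 = 65 deg
  cos(65 deg) = 0.4226, sin(65 deg) = 0.9063
  joint[3] = (10.9761, 6.9970) + 7.6 * (0.4226, 0.9063) = (10.9761 + 3.2119, 6.9970 + 6.8879) = (14.1880, 13.8849)
link 3: phi[3] = 10 + 65 + -10 + 180 = 245 deg
  cos(245 deg) = -0.4226, sin(245 deg) = -0.9063
  joint[4] = (14.1880, 13.8849) + 5.1 * (-0.4226, -0.9063) = (14.1880 + -2.1554, 13.8849 + -4.6222) = (12.0327, 9.2627)
End effector: (12.0327, 9.2627)

Answer: 12.0327 9.2627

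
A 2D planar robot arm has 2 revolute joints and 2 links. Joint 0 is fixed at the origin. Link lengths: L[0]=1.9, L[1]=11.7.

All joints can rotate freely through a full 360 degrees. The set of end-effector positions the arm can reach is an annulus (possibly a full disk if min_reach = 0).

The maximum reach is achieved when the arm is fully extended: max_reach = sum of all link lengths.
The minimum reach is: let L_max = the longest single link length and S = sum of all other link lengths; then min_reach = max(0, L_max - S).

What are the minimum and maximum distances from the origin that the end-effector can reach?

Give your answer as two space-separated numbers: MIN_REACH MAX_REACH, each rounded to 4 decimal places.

Answer: 9.8000 13.6000

Derivation:
Link lengths: [1.9, 11.7]
max_reach = 1.9 + 11.7 = 13.6
L_max = max([1.9, 11.7]) = 11.7
S (sum of others) = 13.6 - 11.7 = 1.9
min_reach = max(0, 11.7 - 1.9) = max(0, 9.8) = 9.8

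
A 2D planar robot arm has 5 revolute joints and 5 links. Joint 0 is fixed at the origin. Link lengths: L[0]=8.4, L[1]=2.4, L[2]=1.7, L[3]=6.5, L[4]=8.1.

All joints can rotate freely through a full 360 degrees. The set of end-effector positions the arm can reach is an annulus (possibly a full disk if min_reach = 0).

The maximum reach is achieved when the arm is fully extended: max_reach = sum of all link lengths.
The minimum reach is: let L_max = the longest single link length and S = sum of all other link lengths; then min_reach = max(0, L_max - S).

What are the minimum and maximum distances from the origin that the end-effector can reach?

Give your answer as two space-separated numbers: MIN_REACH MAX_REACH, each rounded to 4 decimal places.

Link lengths: [8.4, 2.4, 1.7, 6.5, 8.1]
max_reach = 8.4 + 2.4 + 1.7 + 6.5 + 8.1 = 27.1
L_max = max([8.4, 2.4, 1.7, 6.5, 8.1]) = 8.4
S (sum of others) = 27.1 - 8.4 = 18.7
min_reach = max(0, 8.4 - 18.7) = max(0, -10.3) = 0

Answer: 0.0000 27.1000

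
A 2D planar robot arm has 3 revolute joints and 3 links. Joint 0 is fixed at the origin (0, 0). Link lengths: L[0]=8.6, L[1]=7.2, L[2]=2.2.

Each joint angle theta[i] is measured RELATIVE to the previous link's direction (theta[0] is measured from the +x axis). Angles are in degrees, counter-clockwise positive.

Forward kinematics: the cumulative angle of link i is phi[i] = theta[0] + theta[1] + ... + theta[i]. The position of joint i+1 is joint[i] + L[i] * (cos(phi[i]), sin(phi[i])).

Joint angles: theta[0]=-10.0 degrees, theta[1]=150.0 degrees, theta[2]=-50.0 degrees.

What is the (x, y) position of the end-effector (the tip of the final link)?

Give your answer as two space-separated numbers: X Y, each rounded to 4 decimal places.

joint[0] = (0.0000, 0.0000)  (base)
link 0: phi[0] = -10 = -10 deg
  cos(-10 deg) = 0.9848, sin(-10 deg) = -0.1736
  joint[1] = (0.0000, 0.0000) + 8.6 * (0.9848, -0.1736) = (0.0000 + 8.4693, 0.0000 + -1.4934) = (8.4693, -1.4934)
link 1: phi[1] = -10 + 150 = 140 deg
  cos(140 deg) = -0.7660, sin(140 deg) = 0.6428
  joint[2] = (8.4693, -1.4934) + 7.2 * (-0.7660, 0.6428) = (8.4693 + -5.5155, -1.4934 + 4.6281) = (2.9538, 3.1347)
link 2: phi[2] = -10 + 150 + -50 = 90 deg
  cos(90 deg) = 0.0000, sin(90 deg) = 1.0000
  joint[3] = (2.9538, 3.1347) + 2.2 * (0.0000, 1.0000) = (2.9538 + 0.0000, 3.1347 + 2.2000) = (2.9538, 5.3347)
End effector: (2.9538, 5.3347)

Answer: 2.9538 5.3347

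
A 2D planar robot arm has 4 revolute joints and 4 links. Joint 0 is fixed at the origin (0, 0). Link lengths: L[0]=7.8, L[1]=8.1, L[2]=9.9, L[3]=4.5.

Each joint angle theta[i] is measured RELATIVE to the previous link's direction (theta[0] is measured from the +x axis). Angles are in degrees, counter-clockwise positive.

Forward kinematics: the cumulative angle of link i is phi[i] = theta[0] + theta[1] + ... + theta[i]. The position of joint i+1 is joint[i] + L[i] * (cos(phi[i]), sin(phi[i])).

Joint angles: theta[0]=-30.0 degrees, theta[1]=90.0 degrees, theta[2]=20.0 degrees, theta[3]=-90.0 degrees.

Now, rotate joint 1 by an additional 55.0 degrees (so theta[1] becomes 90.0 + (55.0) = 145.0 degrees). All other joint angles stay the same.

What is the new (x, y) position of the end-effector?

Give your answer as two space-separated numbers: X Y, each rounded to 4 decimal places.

Answer: -0.4866 13.6234

Derivation:
joint[0] = (0.0000, 0.0000)  (base)
link 0: phi[0] = -30 = -30 deg
  cos(-30 deg) = 0.8660, sin(-30 deg) = -0.5000
  joint[1] = (0.0000, 0.0000) + 7.8 * (0.8660, -0.5000) = (0.0000 + 6.7550, 0.0000 + -3.9000) = (6.7550, -3.9000)
link 1: phi[1] = -30 + 145 = 115 deg
  cos(115 deg) = -0.4226, sin(115 deg) = 0.9063
  joint[2] = (6.7550, -3.9000) + 8.1 * (-0.4226, 0.9063) = (6.7550 + -3.4232, -3.9000 + 7.3411) = (3.3318, 3.4411)
link 2: phi[2] = -30 + 145 + 20 = 135 deg
  cos(135 deg) = -0.7071, sin(135 deg) = 0.7071
  joint[3] = (3.3318, 3.4411) + 9.9 * (-0.7071, 0.7071) = (3.3318 + -7.0004, 3.4411 + 7.0004) = (-3.6686, 10.4415)
link 3: phi[3] = -30 + 145 + 20 + -90 = 45 deg
  cos(45 deg) = 0.7071, sin(45 deg) = 0.7071
  joint[4] = (-3.6686, 10.4415) + 4.5 * (0.7071, 0.7071) = (-3.6686 + 3.1820, 10.4415 + 3.1820) = (-0.4866, 13.6234)
End effector: (-0.4866, 13.6234)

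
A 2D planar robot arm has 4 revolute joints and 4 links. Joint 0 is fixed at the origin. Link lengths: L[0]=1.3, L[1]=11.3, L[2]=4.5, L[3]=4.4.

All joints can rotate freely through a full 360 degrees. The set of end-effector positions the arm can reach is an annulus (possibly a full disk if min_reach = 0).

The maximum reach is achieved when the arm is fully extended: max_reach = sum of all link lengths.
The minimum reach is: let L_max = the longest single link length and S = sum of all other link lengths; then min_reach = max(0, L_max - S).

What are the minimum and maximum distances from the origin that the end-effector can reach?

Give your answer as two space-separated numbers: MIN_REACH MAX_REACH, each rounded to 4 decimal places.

Answer: 1.1000 21.5000

Derivation:
Link lengths: [1.3, 11.3, 4.5, 4.4]
max_reach = 1.3 + 11.3 + 4.5 + 4.4 = 21.5
L_max = max([1.3, 11.3, 4.5, 4.4]) = 11.3
S (sum of others) = 21.5 - 11.3 = 10.2
min_reach = max(0, 11.3 - 10.2) = max(0, 1.1) = 1.1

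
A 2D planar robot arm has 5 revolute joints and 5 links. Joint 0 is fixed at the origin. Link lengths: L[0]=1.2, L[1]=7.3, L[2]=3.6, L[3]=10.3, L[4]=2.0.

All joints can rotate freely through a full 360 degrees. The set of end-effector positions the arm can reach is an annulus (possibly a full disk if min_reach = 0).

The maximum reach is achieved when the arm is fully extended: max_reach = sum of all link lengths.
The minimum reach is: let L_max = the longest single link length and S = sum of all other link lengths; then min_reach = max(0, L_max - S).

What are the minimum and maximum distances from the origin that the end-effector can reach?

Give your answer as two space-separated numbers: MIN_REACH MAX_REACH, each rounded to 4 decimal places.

Answer: 0.0000 24.4000

Derivation:
Link lengths: [1.2, 7.3, 3.6, 10.3, 2.0]
max_reach = 1.2 + 7.3 + 3.6 + 10.3 + 2 = 24.4
L_max = max([1.2, 7.3, 3.6, 10.3, 2.0]) = 10.3
S (sum of others) = 24.4 - 10.3 = 14.1
min_reach = max(0, 10.3 - 14.1) = max(0, -3.8) = 0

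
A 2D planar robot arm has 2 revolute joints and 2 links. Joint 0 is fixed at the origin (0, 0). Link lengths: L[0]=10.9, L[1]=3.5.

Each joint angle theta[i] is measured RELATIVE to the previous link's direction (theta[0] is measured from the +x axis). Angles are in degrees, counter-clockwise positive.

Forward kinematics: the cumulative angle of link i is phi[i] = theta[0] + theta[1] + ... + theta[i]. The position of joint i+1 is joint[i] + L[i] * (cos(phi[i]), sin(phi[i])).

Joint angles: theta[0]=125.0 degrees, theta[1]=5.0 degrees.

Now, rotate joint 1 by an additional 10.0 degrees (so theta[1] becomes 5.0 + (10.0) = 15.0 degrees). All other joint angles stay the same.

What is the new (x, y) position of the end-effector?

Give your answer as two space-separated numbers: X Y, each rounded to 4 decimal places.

joint[0] = (0.0000, 0.0000)  (base)
link 0: phi[0] = 125 = 125 deg
  cos(125 deg) = -0.5736, sin(125 deg) = 0.8192
  joint[1] = (0.0000, 0.0000) + 10.9 * (-0.5736, 0.8192) = (0.0000 + -6.2520, 0.0000 + 8.9288) = (-6.2520, 8.9288)
link 1: phi[1] = 125 + 15 = 140 deg
  cos(140 deg) = -0.7660, sin(140 deg) = 0.6428
  joint[2] = (-6.2520, 8.9288) + 3.5 * (-0.7660, 0.6428) = (-6.2520 + -2.6812, 8.9288 + 2.2498) = (-8.9331, 11.1785)
End effector: (-8.9331, 11.1785)

Answer: -8.9331 11.1785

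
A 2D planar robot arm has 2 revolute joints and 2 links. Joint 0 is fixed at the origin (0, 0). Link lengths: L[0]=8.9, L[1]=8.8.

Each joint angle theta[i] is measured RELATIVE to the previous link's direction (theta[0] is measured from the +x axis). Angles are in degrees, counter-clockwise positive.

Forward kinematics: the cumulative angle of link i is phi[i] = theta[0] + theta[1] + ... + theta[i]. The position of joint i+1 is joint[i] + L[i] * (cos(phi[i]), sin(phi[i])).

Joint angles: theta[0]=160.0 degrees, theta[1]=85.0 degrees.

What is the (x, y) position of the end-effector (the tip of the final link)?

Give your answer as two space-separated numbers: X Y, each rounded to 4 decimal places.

joint[0] = (0.0000, 0.0000)  (base)
link 0: phi[0] = 160 = 160 deg
  cos(160 deg) = -0.9397, sin(160 deg) = 0.3420
  joint[1] = (0.0000, 0.0000) + 8.9 * (-0.9397, 0.3420) = (0.0000 + -8.3633, 0.0000 + 3.0440) = (-8.3633, 3.0440)
link 1: phi[1] = 160 + 85 = 245 deg
  cos(245 deg) = -0.4226, sin(245 deg) = -0.9063
  joint[2] = (-8.3633, 3.0440) + 8.8 * (-0.4226, -0.9063) = (-8.3633 + -3.7190, 3.0440 + -7.9755) = (-12.0823, -4.9315)
End effector: (-12.0823, -4.9315)

Answer: -12.0823 -4.9315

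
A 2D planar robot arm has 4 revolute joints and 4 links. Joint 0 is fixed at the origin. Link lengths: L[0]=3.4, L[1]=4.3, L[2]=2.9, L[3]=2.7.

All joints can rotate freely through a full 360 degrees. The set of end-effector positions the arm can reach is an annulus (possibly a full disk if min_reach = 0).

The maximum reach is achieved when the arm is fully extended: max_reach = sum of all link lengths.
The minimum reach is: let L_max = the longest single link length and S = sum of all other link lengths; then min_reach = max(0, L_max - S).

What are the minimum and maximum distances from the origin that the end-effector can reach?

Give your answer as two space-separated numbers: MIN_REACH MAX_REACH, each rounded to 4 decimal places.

Link lengths: [3.4, 4.3, 2.9, 2.7]
max_reach = 3.4 + 4.3 + 2.9 + 2.7 = 13.3
L_max = max([3.4, 4.3, 2.9, 2.7]) = 4.3
S (sum of others) = 13.3 - 4.3 = 9
min_reach = max(0, 4.3 - 9) = max(0, -4.7) = 0

Answer: 0.0000 13.3000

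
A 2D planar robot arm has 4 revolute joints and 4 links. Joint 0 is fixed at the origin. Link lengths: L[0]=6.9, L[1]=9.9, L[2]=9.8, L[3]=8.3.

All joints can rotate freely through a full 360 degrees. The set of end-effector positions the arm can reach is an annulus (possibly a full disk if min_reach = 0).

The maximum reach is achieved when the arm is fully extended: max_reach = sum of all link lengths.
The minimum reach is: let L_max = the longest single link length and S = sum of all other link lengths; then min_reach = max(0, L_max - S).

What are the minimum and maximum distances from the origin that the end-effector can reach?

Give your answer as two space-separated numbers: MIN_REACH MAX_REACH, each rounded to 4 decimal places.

Link lengths: [6.9, 9.9, 9.8, 8.3]
max_reach = 6.9 + 9.9 + 9.8 + 8.3 = 34.9
L_max = max([6.9, 9.9, 9.8, 8.3]) = 9.9
S (sum of others) = 34.9 - 9.9 = 25
min_reach = max(0, 9.9 - 25) = max(0, -15.1) = 0

Answer: 0.0000 34.9000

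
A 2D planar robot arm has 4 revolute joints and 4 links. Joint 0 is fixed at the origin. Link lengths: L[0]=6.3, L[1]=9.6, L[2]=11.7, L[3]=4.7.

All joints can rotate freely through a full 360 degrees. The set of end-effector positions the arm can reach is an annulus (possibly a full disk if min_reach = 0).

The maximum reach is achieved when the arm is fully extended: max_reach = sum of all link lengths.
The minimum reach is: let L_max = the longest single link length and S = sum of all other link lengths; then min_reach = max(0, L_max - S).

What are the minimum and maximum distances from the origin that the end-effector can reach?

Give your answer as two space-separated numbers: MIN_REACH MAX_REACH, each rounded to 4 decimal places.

Link lengths: [6.3, 9.6, 11.7, 4.7]
max_reach = 6.3 + 9.6 + 11.7 + 4.7 = 32.3
L_max = max([6.3, 9.6, 11.7, 4.7]) = 11.7
S (sum of others) = 32.3 - 11.7 = 20.6
min_reach = max(0, 11.7 - 20.6) = max(0, -8.9) = 0

Answer: 0.0000 32.3000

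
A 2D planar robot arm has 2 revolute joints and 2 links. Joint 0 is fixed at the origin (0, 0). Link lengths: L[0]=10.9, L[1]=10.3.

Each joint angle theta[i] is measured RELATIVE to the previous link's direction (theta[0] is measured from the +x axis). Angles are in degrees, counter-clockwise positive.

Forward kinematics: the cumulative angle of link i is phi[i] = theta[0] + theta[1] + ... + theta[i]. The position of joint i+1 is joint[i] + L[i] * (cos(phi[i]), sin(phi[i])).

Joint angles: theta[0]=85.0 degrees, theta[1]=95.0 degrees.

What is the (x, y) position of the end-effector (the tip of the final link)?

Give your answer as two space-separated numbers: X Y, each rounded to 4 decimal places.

joint[0] = (0.0000, 0.0000)  (base)
link 0: phi[0] = 85 = 85 deg
  cos(85 deg) = 0.0872, sin(85 deg) = 0.9962
  joint[1] = (0.0000, 0.0000) + 10.9 * (0.0872, 0.9962) = (0.0000 + 0.9500, 0.0000 + 10.8585) = (0.9500, 10.8585)
link 1: phi[1] = 85 + 95 = 180 deg
  cos(180 deg) = -1.0000, sin(180 deg) = 0.0000
  joint[2] = (0.9500, 10.8585) + 10.3 * (-1.0000, 0.0000) = (0.9500 + -10.3000, 10.8585 + 0.0000) = (-9.3500, 10.8585)
End effector: (-9.3500, 10.8585)

Answer: -9.3500 10.8585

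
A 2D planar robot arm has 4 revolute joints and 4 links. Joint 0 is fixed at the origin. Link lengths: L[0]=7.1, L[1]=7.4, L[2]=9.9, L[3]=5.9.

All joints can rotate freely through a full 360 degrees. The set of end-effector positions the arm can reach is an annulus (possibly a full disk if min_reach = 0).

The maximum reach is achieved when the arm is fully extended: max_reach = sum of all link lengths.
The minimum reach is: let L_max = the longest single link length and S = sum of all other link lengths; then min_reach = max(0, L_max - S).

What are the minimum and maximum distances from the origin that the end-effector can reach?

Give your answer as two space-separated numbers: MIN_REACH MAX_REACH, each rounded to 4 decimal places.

Link lengths: [7.1, 7.4, 9.9, 5.9]
max_reach = 7.1 + 7.4 + 9.9 + 5.9 = 30.3
L_max = max([7.1, 7.4, 9.9, 5.9]) = 9.9
S (sum of others) = 30.3 - 9.9 = 20.4
min_reach = max(0, 9.9 - 20.4) = max(0, -10.5) = 0

Answer: 0.0000 30.3000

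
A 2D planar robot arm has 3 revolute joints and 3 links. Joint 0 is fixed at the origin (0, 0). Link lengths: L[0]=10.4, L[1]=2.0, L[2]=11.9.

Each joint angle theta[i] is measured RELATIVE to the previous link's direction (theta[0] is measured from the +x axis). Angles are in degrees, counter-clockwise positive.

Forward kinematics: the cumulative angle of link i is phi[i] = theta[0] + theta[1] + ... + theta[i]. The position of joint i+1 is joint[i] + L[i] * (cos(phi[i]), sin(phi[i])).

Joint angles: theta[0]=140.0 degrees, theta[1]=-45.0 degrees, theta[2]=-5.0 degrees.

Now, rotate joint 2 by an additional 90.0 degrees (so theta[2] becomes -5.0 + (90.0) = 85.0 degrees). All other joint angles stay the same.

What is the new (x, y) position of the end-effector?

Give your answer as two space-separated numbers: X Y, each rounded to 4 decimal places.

joint[0] = (0.0000, 0.0000)  (base)
link 0: phi[0] = 140 = 140 deg
  cos(140 deg) = -0.7660, sin(140 deg) = 0.6428
  joint[1] = (0.0000, 0.0000) + 10.4 * (-0.7660, 0.6428) = (0.0000 + -7.9669, 0.0000 + 6.6850) = (-7.9669, 6.6850)
link 1: phi[1] = 140 + -45 = 95 deg
  cos(95 deg) = -0.0872, sin(95 deg) = 0.9962
  joint[2] = (-7.9669, 6.6850) + 2 * (-0.0872, 0.9962) = (-7.9669 + -0.1743, 6.6850 + 1.9924) = (-8.1412, 8.6774)
link 2: phi[2] = 140 + -45 + 85 = 180 deg
  cos(180 deg) = -1.0000, sin(180 deg) = 0.0000
  joint[3] = (-8.1412, 8.6774) + 11.9 * (-1.0000, 0.0000) = (-8.1412 + -11.9000, 8.6774 + 0.0000) = (-20.0412, 8.6774)
End effector: (-20.0412, 8.6774)

Answer: -20.0412 8.6774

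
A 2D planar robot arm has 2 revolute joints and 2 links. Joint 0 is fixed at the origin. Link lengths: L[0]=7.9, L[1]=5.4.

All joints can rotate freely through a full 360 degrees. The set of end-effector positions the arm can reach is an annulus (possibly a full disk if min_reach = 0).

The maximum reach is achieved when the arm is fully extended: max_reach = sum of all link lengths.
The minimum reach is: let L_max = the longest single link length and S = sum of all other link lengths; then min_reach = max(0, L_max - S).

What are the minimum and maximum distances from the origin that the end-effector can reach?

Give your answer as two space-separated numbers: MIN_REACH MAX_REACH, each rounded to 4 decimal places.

Answer: 2.5000 13.3000

Derivation:
Link lengths: [7.9, 5.4]
max_reach = 7.9 + 5.4 = 13.3
L_max = max([7.9, 5.4]) = 7.9
S (sum of others) = 13.3 - 7.9 = 5.4
min_reach = max(0, 7.9 - 5.4) = max(0, 2.5) = 2.5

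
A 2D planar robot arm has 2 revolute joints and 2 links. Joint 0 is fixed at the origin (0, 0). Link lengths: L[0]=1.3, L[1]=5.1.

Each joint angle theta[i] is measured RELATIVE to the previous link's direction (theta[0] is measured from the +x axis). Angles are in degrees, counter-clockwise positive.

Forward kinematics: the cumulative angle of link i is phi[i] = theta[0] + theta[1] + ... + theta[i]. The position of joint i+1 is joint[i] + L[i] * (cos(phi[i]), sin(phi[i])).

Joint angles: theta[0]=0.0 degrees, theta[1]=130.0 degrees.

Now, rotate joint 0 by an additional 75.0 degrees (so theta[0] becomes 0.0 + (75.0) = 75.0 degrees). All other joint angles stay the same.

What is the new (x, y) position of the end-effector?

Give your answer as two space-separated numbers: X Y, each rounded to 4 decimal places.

joint[0] = (0.0000, 0.0000)  (base)
link 0: phi[0] = 75 = 75 deg
  cos(75 deg) = 0.2588, sin(75 deg) = 0.9659
  joint[1] = (0.0000, 0.0000) + 1.3 * (0.2588, 0.9659) = (0.0000 + 0.3365, 0.0000 + 1.2557) = (0.3365, 1.2557)
link 1: phi[1] = 75 + 130 = 205 deg
  cos(205 deg) = -0.9063, sin(205 deg) = -0.4226
  joint[2] = (0.3365, 1.2557) + 5.1 * (-0.9063, -0.4226) = (0.3365 + -4.6222, 1.2557 + -2.1554) = (-4.2857, -0.8996)
End effector: (-4.2857, -0.8996)

Answer: -4.2857 -0.8996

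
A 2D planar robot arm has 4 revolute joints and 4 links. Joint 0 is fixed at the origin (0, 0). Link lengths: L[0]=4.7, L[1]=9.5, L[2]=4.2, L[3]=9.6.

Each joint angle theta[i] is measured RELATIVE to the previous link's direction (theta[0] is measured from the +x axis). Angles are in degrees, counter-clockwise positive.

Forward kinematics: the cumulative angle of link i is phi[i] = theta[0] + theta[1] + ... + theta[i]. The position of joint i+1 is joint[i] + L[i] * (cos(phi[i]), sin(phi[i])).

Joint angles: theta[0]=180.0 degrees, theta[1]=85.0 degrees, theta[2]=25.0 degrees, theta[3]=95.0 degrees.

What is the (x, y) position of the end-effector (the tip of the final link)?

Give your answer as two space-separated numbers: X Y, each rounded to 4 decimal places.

joint[0] = (0.0000, 0.0000)  (base)
link 0: phi[0] = 180 = 180 deg
  cos(180 deg) = -1.0000, sin(180 deg) = 0.0000
  joint[1] = (0.0000, 0.0000) + 4.7 * (-1.0000, 0.0000) = (0.0000 + -4.7000, 0.0000 + 0.0000) = (-4.7000, 0.0000)
link 1: phi[1] = 180 + 85 = 265 deg
  cos(265 deg) = -0.0872, sin(265 deg) = -0.9962
  joint[2] = (-4.7000, 0.0000) + 9.5 * (-0.0872, -0.9962) = (-4.7000 + -0.8280, 0.0000 + -9.4638) = (-5.5280, -9.4638)
link 2: phi[2] = 180 + 85 + 25 = 290 deg
  cos(290 deg) = 0.3420, sin(290 deg) = -0.9397
  joint[3] = (-5.5280, -9.4638) + 4.2 * (0.3420, -0.9397) = (-5.5280 + 1.4365, -9.4638 + -3.9467) = (-4.0915, -13.4106)
link 3: phi[3] = 180 + 85 + 25 + 95 = 385 deg
  cos(385 deg) = 0.9063, sin(385 deg) = 0.4226
  joint[4] = (-4.0915, -13.4106) + 9.6 * (0.9063, 0.4226) = (-4.0915 + 8.7006, -13.4106 + 4.0571) = (4.6091, -9.3534)
End effector: (4.6091, -9.3534)

Answer: 4.6091 -9.3534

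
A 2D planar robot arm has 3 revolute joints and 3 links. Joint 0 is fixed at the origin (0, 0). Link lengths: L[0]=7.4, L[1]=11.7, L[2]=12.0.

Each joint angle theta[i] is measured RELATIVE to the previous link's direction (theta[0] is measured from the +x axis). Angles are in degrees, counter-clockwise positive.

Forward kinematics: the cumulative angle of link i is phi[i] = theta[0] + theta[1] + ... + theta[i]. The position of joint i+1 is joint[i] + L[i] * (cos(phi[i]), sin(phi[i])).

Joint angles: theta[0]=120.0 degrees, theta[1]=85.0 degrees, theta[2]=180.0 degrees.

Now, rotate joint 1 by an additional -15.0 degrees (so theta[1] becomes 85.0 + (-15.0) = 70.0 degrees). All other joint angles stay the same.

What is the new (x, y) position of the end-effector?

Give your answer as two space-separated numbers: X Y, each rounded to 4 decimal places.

joint[0] = (0.0000, 0.0000)  (base)
link 0: phi[0] = 120 = 120 deg
  cos(120 deg) = -0.5000, sin(120 deg) = 0.8660
  joint[1] = (0.0000, 0.0000) + 7.4 * (-0.5000, 0.8660) = (0.0000 + -3.7000, 0.0000 + 6.4086) = (-3.7000, 6.4086)
link 1: phi[1] = 120 + 70 = 190 deg
  cos(190 deg) = -0.9848, sin(190 deg) = -0.1736
  joint[2] = (-3.7000, 6.4086) + 11.7 * (-0.9848, -0.1736) = (-3.7000 + -11.5223, 6.4086 + -2.0317) = (-15.2223, 4.3769)
link 2: phi[2] = 120 + 70 + 180 = 370 deg
  cos(370 deg) = 0.9848, sin(370 deg) = 0.1736
  joint[3] = (-15.2223, 4.3769) + 12 * (0.9848, 0.1736) = (-15.2223 + 11.8177, 4.3769 + 2.0838) = (-3.4046, 6.4607)
End effector: (-3.4046, 6.4607)

Answer: -3.4046 6.4607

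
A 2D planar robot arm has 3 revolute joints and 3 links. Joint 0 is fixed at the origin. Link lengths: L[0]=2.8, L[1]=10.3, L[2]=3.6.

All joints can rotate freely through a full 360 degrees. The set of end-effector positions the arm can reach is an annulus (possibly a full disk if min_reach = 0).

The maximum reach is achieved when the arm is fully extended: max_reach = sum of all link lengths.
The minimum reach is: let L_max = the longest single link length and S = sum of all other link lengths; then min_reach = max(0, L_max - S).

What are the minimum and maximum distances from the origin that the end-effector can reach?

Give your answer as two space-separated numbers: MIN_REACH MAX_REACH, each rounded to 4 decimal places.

Link lengths: [2.8, 10.3, 3.6]
max_reach = 2.8 + 10.3 + 3.6 = 16.7
L_max = max([2.8, 10.3, 3.6]) = 10.3
S (sum of others) = 16.7 - 10.3 = 6.4
min_reach = max(0, 10.3 - 6.4) = max(0, 3.9) = 3.9

Answer: 3.9000 16.7000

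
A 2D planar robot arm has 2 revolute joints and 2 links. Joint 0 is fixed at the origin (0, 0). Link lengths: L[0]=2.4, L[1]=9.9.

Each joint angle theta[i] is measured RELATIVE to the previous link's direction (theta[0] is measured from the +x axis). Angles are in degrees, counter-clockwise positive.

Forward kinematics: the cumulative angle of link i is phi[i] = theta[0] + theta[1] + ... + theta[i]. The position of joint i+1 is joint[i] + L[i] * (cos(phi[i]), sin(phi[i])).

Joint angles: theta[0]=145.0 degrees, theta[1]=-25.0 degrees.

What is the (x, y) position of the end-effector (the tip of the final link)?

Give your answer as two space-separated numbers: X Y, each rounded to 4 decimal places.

joint[0] = (0.0000, 0.0000)  (base)
link 0: phi[0] = 145 = 145 deg
  cos(145 deg) = -0.8192, sin(145 deg) = 0.5736
  joint[1] = (0.0000, 0.0000) + 2.4 * (-0.8192, 0.5736) = (0.0000 + -1.9660, 0.0000 + 1.3766) = (-1.9660, 1.3766)
link 1: phi[1] = 145 + -25 = 120 deg
  cos(120 deg) = -0.5000, sin(120 deg) = 0.8660
  joint[2] = (-1.9660, 1.3766) + 9.9 * (-0.5000, 0.8660) = (-1.9660 + -4.9500, 1.3766 + 8.5737) = (-6.9160, 9.9502)
End effector: (-6.9160, 9.9502)

Answer: -6.9160 9.9502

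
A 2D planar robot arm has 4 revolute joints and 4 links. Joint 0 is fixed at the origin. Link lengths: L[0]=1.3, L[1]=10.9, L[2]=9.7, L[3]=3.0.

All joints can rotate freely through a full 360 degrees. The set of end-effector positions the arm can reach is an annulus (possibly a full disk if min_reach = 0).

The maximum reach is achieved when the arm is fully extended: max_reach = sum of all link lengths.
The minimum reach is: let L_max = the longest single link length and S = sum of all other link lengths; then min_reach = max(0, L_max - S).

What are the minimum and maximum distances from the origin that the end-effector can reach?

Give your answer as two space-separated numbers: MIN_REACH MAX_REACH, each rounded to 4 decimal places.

Link lengths: [1.3, 10.9, 9.7, 3.0]
max_reach = 1.3 + 10.9 + 9.7 + 3 = 24.9
L_max = max([1.3, 10.9, 9.7, 3.0]) = 10.9
S (sum of others) = 24.9 - 10.9 = 14
min_reach = max(0, 10.9 - 14) = max(0, -3.1) = 0

Answer: 0.0000 24.9000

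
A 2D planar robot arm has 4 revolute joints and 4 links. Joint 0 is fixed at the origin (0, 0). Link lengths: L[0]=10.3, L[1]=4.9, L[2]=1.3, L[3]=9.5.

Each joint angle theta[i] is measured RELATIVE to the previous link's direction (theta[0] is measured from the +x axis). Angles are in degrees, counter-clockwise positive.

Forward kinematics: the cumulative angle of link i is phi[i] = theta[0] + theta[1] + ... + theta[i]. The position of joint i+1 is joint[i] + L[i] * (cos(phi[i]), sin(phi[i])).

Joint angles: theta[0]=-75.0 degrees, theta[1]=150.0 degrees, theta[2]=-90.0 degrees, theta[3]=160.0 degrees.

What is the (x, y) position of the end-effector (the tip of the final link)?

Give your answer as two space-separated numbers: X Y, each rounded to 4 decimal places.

Answer: -2.5922 -0.1035

Derivation:
joint[0] = (0.0000, 0.0000)  (base)
link 0: phi[0] = -75 = -75 deg
  cos(-75 deg) = 0.2588, sin(-75 deg) = -0.9659
  joint[1] = (0.0000, 0.0000) + 10.3 * (0.2588, -0.9659) = (0.0000 + 2.6658, 0.0000 + -9.9490) = (2.6658, -9.9490)
link 1: phi[1] = -75 + 150 = 75 deg
  cos(75 deg) = 0.2588, sin(75 deg) = 0.9659
  joint[2] = (2.6658, -9.9490) + 4.9 * (0.2588, 0.9659) = (2.6658 + 1.2682, -9.9490 + 4.7330) = (3.9340, -5.2160)
link 2: phi[2] = -75 + 150 + -90 = -15 deg
  cos(-15 deg) = 0.9659, sin(-15 deg) = -0.2588
  joint[3] = (3.9340, -5.2160) + 1.3 * (0.9659, -0.2588) = (3.9340 + 1.2557, -5.2160 + -0.3365) = (5.1898, -5.5525)
link 3: phi[3] = -75 + 150 + -90 + 160 = 145 deg
  cos(145 deg) = -0.8192, sin(145 deg) = 0.5736
  joint[4] = (5.1898, -5.5525) + 9.5 * (-0.8192, 0.5736) = (5.1898 + -7.7819, -5.5525 + 5.4490) = (-2.5922, -0.1035)
End effector: (-2.5922, -0.1035)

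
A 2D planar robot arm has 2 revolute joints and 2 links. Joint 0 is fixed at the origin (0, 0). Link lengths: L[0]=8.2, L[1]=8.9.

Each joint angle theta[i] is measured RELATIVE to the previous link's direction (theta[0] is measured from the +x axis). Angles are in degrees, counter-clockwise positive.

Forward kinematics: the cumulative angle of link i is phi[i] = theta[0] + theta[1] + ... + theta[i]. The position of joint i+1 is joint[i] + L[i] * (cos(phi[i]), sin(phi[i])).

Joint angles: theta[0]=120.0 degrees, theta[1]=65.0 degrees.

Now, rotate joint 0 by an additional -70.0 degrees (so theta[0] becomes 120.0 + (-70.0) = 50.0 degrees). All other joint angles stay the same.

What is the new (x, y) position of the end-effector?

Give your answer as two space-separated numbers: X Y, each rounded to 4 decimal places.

Answer: 1.5096 14.3477

Derivation:
joint[0] = (0.0000, 0.0000)  (base)
link 0: phi[0] = 50 = 50 deg
  cos(50 deg) = 0.6428, sin(50 deg) = 0.7660
  joint[1] = (0.0000, 0.0000) + 8.2 * (0.6428, 0.7660) = (0.0000 + 5.2709, 0.0000 + 6.2816) = (5.2709, 6.2816)
link 1: phi[1] = 50 + 65 = 115 deg
  cos(115 deg) = -0.4226, sin(115 deg) = 0.9063
  joint[2] = (5.2709, 6.2816) + 8.9 * (-0.4226, 0.9063) = (5.2709 + -3.7613, 6.2816 + 8.0661) = (1.5096, 14.3477)
End effector: (1.5096, 14.3477)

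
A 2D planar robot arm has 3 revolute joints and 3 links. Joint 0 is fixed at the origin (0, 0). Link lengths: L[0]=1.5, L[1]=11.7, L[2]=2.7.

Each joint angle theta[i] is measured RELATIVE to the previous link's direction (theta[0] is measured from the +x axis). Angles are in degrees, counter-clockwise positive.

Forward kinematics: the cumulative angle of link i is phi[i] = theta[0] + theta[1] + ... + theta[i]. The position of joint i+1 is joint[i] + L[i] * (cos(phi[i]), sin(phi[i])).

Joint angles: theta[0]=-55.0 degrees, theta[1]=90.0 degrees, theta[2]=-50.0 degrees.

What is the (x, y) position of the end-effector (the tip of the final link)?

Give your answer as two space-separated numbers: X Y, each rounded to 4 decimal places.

joint[0] = (0.0000, 0.0000)  (base)
link 0: phi[0] = -55 = -55 deg
  cos(-55 deg) = 0.5736, sin(-55 deg) = -0.8192
  joint[1] = (0.0000, 0.0000) + 1.5 * (0.5736, -0.8192) = (0.0000 + 0.8604, 0.0000 + -1.2287) = (0.8604, -1.2287)
link 1: phi[1] = -55 + 90 = 35 deg
  cos(35 deg) = 0.8192, sin(35 deg) = 0.5736
  joint[2] = (0.8604, -1.2287) + 11.7 * (0.8192, 0.5736) = (0.8604 + 9.5841, -1.2287 + 6.7108) = (10.4444, 5.4821)
link 2: phi[2] = -55 + 90 + -50 = -15 deg
  cos(-15 deg) = 0.9659, sin(-15 deg) = -0.2588
  joint[3] = (10.4444, 5.4821) + 2.7 * (0.9659, -0.2588) = (10.4444 + 2.6080, 5.4821 + -0.6988) = (13.0524, 4.7833)
End effector: (13.0524, 4.7833)

Answer: 13.0524 4.7833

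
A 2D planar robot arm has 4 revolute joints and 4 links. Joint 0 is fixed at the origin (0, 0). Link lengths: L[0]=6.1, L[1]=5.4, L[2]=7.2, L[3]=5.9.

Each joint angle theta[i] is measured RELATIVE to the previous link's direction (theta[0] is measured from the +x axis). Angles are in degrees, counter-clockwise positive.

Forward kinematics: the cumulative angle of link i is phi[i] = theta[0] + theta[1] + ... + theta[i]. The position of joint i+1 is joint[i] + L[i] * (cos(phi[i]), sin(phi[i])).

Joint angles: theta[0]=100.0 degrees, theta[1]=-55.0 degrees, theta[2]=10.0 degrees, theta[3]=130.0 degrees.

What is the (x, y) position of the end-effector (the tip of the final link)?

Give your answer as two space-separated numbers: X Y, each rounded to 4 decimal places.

joint[0] = (0.0000, 0.0000)  (base)
link 0: phi[0] = 100 = 100 deg
  cos(100 deg) = -0.1736, sin(100 deg) = 0.9848
  joint[1] = (0.0000, 0.0000) + 6.1 * (-0.1736, 0.9848) = (0.0000 + -1.0593, 0.0000 + 6.0073) = (-1.0593, 6.0073)
link 1: phi[1] = 100 + -55 = 45 deg
  cos(45 deg) = 0.7071, sin(45 deg) = 0.7071
  joint[2] = (-1.0593, 6.0073) + 5.4 * (0.7071, 0.7071) = (-1.0593 + 3.8184, 6.0073 + 3.8184) = (2.7591, 9.8257)
link 2: phi[2] = 100 + -55 + 10 = 55 deg
  cos(55 deg) = 0.5736, sin(55 deg) = 0.8192
  joint[3] = (2.7591, 9.8257) + 7.2 * (0.5736, 0.8192) = (2.7591 + 4.1298, 9.8257 + 5.8979) = (6.8889, 15.7236)
link 3: phi[3] = 100 + -55 + 10 + 130 = 185 deg
  cos(185 deg) = -0.9962, sin(185 deg) = -0.0872
  joint[4] = (6.8889, 15.7236) + 5.9 * (-0.9962, -0.0872) = (6.8889 + -5.8775, 15.7236 + -0.5142) = (1.0113, 15.2094)
End effector: (1.0113, 15.2094)

Answer: 1.0113 15.2094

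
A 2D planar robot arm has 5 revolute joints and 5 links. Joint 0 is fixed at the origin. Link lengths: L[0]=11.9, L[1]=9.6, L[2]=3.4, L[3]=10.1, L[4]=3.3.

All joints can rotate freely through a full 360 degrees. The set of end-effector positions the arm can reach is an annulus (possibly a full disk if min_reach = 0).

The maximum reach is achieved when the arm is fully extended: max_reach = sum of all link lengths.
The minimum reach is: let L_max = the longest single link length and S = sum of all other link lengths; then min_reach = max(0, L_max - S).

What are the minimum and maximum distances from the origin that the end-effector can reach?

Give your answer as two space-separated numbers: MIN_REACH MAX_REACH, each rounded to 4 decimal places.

Link lengths: [11.9, 9.6, 3.4, 10.1, 3.3]
max_reach = 11.9 + 9.6 + 3.4 + 10.1 + 3.3 = 38.3
L_max = max([11.9, 9.6, 3.4, 10.1, 3.3]) = 11.9
S (sum of others) = 38.3 - 11.9 = 26.4
min_reach = max(0, 11.9 - 26.4) = max(0, -14.5) = 0

Answer: 0.0000 38.3000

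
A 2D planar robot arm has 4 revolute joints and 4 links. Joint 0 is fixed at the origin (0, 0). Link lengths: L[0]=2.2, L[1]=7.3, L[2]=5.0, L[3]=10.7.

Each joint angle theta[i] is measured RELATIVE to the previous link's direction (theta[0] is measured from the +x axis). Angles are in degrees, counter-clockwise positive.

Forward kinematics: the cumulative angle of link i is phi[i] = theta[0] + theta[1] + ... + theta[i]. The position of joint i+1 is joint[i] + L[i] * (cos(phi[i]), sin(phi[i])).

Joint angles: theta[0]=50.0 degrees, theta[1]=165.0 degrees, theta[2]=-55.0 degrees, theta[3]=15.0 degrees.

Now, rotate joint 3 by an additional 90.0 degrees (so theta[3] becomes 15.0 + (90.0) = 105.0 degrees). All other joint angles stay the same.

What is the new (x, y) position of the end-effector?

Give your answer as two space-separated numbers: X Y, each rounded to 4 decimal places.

joint[0] = (0.0000, 0.0000)  (base)
link 0: phi[0] = 50 = 50 deg
  cos(50 deg) = 0.6428, sin(50 deg) = 0.7660
  joint[1] = (0.0000, 0.0000) + 2.2 * (0.6428, 0.7660) = (0.0000 + 1.4141, 0.0000 + 1.6853) = (1.4141, 1.6853)
link 1: phi[1] = 50 + 165 = 215 deg
  cos(215 deg) = -0.8192, sin(215 deg) = -0.5736
  joint[2] = (1.4141, 1.6853) + 7.3 * (-0.8192, -0.5736) = (1.4141 + -5.9798, 1.6853 + -4.1871) = (-4.5657, -2.5018)
link 2: phi[2] = 50 + 165 + -55 = 160 deg
  cos(160 deg) = -0.9397, sin(160 deg) = 0.3420
  joint[3] = (-4.5657, -2.5018) + 5 * (-0.9397, 0.3420) = (-4.5657 + -4.6985, -2.5018 + 1.7101) = (-9.2641, -0.7917)
link 3: phi[3] = 50 + 165 + -55 + 105 = 265 deg
  cos(265 deg) = -0.0872, sin(265 deg) = -0.9962
  joint[4] = (-9.2641, -0.7917) + 10.7 * (-0.0872, -0.9962) = (-9.2641 + -0.9326, -0.7917 + -10.6593) = (-10.1967, -11.4510)
End effector: (-10.1967, -11.4510)

Answer: -10.1967 -11.4510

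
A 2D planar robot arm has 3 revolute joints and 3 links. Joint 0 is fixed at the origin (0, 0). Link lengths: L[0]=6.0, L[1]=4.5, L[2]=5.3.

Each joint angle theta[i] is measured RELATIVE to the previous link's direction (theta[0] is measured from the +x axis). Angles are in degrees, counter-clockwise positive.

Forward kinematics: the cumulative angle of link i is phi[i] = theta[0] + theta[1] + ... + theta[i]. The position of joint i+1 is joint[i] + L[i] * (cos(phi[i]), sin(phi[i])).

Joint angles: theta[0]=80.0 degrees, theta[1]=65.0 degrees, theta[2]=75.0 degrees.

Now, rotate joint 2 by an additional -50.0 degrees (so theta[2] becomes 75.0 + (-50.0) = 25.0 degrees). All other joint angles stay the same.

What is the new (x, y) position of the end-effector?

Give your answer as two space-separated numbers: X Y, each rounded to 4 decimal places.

joint[0] = (0.0000, 0.0000)  (base)
link 0: phi[0] = 80 = 80 deg
  cos(80 deg) = 0.1736, sin(80 deg) = 0.9848
  joint[1] = (0.0000, 0.0000) + 6 * (0.1736, 0.9848) = (0.0000 + 1.0419, 0.0000 + 5.9088) = (1.0419, 5.9088)
link 1: phi[1] = 80 + 65 = 145 deg
  cos(145 deg) = -0.8192, sin(145 deg) = 0.5736
  joint[2] = (1.0419, 5.9088) + 4.5 * (-0.8192, 0.5736) = (1.0419 + -3.6862, 5.9088 + 2.5811) = (-2.6443, 8.4899)
link 2: phi[2] = 80 + 65 + 25 = 170 deg
  cos(170 deg) = -0.9848, sin(170 deg) = 0.1736
  joint[3] = (-2.6443, 8.4899) + 5.3 * (-0.9848, 0.1736) = (-2.6443 + -5.2195, 8.4899 + 0.9203) = (-7.8638, 9.4103)
End effector: (-7.8638, 9.4103)

Answer: -7.8638 9.4103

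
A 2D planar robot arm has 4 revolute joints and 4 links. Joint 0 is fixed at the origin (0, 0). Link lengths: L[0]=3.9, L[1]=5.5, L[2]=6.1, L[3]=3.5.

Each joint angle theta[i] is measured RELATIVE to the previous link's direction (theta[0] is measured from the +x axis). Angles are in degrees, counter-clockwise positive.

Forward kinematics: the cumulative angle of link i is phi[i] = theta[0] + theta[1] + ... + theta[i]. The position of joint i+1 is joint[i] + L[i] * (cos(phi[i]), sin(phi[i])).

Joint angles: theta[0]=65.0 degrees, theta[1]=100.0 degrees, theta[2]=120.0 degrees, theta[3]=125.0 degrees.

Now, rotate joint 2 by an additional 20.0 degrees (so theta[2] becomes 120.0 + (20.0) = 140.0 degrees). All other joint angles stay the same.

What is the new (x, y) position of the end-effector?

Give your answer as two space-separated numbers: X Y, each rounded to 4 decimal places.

joint[0] = (0.0000, 0.0000)  (base)
link 0: phi[0] = 65 = 65 deg
  cos(65 deg) = 0.4226, sin(65 deg) = 0.9063
  joint[1] = (0.0000, 0.0000) + 3.9 * (0.4226, 0.9063) = (0.0000 + 1.6482, 0.0000 + 3.5346) = (1.6482, 3.5346)
link 1: phi[1] = 65 + 100 = 165 deg
  cos(165 deg) = -0.9659, sin(165 deg) = 0.2588
  joint[2] = (1.6482, 3.5346) + 5.5 * (-0.9659, 0.2588) = (1.6482 + -5.3126, 3.5346 + 1.4235) = (-3.6644, 4.9581)
link 2: phi[2] = 65 + 100 + 140 = 305 deg
  cos(305 deg) = 0.5736, sin(305 deg) = -0.8192
  joint[3] = (-3.6644, 4.9581) + 6.1 * (0.5736, -0.8192) = (-3.6644 + 3.4988, 4.9581 + -4.9968) = (-0.1656, -0.0387)
link 3: phi[3] = 65 + 100 + 140 + 125 = 430 deg
  cos(430 deg) = 0.3420, sin(430 deg) = 0.9397
  joint[4] = (-0.1656, -0.0387) + 3.5 * (0.3420, 0.9397) = (-0.1656 + 1.1971, -0.0387 + 3.2889) = (1.0315, 3.2502)
End effector: (1.0315, 3.2502)

Answer: 1.0315 3.2502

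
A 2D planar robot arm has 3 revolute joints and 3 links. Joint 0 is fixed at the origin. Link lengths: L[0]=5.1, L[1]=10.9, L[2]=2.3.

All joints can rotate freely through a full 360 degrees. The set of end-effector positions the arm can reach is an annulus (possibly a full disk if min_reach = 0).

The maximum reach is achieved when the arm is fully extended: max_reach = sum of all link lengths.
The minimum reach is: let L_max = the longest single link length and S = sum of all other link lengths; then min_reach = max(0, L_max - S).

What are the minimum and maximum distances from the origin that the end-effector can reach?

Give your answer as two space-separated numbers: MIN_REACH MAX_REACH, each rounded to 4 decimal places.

Link lengths: [5.1, 10.9, 2.3]
max_reach = 5.1 + 10.9 + 2.3 = 18.3
L_max = max([5.1, 10.9, 2.3]) = 10.9
S (sum of others) = 18.3 - 10.9 = 7.4
min_reach = max(0, 10.9 - 7.4) = max(0, 3.5) = 3.5

Answer: 3.5000 18.3000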